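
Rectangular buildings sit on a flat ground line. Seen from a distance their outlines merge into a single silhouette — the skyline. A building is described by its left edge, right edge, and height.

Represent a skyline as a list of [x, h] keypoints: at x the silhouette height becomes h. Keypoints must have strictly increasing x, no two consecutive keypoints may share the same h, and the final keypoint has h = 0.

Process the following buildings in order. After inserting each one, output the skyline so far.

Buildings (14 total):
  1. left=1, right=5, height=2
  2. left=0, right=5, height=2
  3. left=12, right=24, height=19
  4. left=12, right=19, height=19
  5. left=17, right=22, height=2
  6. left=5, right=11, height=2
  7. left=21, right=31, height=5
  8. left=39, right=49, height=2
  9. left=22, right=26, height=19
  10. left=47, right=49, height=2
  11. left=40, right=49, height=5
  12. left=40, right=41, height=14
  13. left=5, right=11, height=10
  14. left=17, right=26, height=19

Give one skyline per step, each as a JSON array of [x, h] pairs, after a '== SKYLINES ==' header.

== SKYLINES ==
[[1,2],[5,0]]
[[0,2],[5,0]]
[[0,2],[5,0],[12,19],[24,0]]
[[0,2],[5,0],[12,19],[24,0]]
[[0,2],[5,0],[12,19],[24,0]]
[[0,2],[11,0],[12,19],[24,0]]
[[0,2],[11,0],[12,19],[24,5],[31,0]]
[[0,2],[11,0],[12,19],[24,5],[31,0],[39,2],[49,0]]
[[0,2],[11,0],[12,19],[26,5],[31,0],[39,2],[49,0]]
[[0,2],[11,0],[12,19],[26,5],[31,0],[39,2],[49,0]]
[[0,2],[11,0],[12,19],[26,5],[31,0],[39,2],[40,5],[49,0]]
[[0,2],[11,0],[12,19],[26,5],[31,0],[39,2],[40,14],[41,5],[49,0]]
[[0,2],[5,10],[11,0],[12,19],[26,5],[31,0],[39,2],[40,14],[41,5],[49,0]]
[[0,2],[5,10],[11,0],[12,19],[26,5],[31,0],[39,2],[40,14],[41,5],[49,0]]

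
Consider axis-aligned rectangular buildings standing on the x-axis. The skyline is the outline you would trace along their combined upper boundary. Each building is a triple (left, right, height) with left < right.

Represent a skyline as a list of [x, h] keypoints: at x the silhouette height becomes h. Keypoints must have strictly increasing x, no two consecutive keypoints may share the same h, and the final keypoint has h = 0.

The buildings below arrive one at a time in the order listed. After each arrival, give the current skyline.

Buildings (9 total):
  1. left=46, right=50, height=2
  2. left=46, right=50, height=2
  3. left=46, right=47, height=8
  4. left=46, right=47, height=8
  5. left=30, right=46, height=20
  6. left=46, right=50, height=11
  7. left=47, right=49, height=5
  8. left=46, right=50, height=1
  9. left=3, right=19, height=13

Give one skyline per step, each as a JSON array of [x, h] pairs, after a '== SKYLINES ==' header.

== SKYLINES ==
[[46,2],[50,0]]
[[46,2],[50,0]]
[[46,8],[47,2],[50,0]]
[[46,8],[47,2],[50,0]]
[[30,20],[46,8],[47,2],[50,0]]
[[30,20],[46,11],[50,0]]
[[30,20],[46,11],[50,0]]
[[30,20],[46,11],[50,0]]
[[3,13],[19,0],[30,20],[46,11],[50,0]]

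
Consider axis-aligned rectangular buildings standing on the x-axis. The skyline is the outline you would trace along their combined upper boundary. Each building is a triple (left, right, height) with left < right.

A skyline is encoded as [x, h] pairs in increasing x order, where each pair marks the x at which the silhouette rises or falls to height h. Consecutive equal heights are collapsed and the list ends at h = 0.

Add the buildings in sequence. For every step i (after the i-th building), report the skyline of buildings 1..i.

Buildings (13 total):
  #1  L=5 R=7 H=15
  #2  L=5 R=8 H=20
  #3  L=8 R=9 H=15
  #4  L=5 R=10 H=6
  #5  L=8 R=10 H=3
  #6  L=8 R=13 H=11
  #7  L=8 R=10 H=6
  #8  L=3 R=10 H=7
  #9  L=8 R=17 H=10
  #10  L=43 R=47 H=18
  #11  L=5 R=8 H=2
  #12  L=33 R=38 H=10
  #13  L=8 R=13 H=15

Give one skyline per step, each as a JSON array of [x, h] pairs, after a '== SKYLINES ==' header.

== SKYLINES ==
[[5,15],[7,0]]
[[5,20],[8,0]]
[[5,20],[8,15],[9,0]]
[[5,20],[8,15],[9,6],[10,0]]
[[5,20],[8,15],[9,6],[10,0]]
[[5,20],[8,15],[9,11],[13,0]]
[[5,20],[8,15],[9,11],[13,0]]
[[3,7],[5,20],[8,15],[9,11],[13,0]]
[[3,7],[5,20],[8,15],[9,11],[13,10],[17,0]]
[[3,7],[5,20],[8,15],[9,11],[13,10],[17,0],[43,18],[47,0]]
[[3,7],[5,20],[8,15],[9,11],[13,10],[17,0],[43,18],[47,0]]
[[3,7],[5,20],[8,15],[9,11],[13,10],[17,0],[33,10],[38,0],[43,18],[47,0]]
[[3,7],[5,20],[8,15],[13,10],[17,0],[33,10],[38,0],[43,18],[47,0]]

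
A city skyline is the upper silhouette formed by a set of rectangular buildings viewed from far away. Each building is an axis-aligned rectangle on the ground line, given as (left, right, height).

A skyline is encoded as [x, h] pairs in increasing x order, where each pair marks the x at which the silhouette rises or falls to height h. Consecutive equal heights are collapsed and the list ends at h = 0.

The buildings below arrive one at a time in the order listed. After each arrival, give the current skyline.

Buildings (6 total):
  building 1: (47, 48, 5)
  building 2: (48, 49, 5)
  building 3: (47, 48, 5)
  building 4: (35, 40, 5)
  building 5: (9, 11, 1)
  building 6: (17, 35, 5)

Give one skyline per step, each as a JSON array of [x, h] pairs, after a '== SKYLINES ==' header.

== SKYLINES ==
[[47,5],[48,0]]
[[47,5],[49,0]]
[[47,5],[49,0]]
[[35,5],[40,0],[47,5],[49,0]]
[[9,1],[11,0],[35,5],[40,0],[47,5],[49,0]]
[[9,1],[11,0],[17,5],[40,0],[47,5],[49,0]]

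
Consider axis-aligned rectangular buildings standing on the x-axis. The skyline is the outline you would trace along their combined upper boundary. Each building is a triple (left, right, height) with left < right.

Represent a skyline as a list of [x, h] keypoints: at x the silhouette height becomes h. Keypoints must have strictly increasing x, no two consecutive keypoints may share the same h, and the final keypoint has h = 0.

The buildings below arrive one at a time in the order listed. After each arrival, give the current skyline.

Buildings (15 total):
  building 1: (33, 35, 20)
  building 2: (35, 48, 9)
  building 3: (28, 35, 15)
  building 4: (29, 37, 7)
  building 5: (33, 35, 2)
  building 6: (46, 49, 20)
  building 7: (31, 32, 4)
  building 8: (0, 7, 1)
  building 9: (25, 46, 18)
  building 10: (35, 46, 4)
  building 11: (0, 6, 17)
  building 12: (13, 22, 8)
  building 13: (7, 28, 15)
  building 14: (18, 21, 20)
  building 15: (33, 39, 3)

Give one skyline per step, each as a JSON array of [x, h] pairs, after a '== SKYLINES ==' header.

== SKYLINES ==
[[33,20],[35,0]]
[[33,20],[35,9],[48,0]]
[[28,15],[33,20],[35,9],[48,0]]
[[28,15],[33,20],[35,9],[48,0]]
[[28,15],[33,20],[35,9],[48,0]]
[[28,15],[33,20],[35,9],[46,20],[49,0]]
[[28,15],[33,20],[35,9],[46,20],[49,0]]
[[0,1],[7,0],[28,15],[33,20],[35,9],[46,20],[49,0]]
[[0,1],[7,0],[25,18],[33,20],[35,18],[46,20],[49,0]]
[[0,1],[7,0],[25,18],[33,20],[35,18],[46,20],[49,0]]
[[0,17],[6,1],[7,0],[25,18],[33,20],[35,18],[46,20],[49,0]]
[[0,17],[6,1],[7,0],[13,8],[22,0],[25,18],[33,20],[35,18],[46,20],[49,0]]
[[0,17],[6,1],[7,15],[25,18],[33,20],[35,18],[46,20],[49,0]]
[[0,17],[6,1],[7,15],[18,20],[21,15],[25,18],[33,20],[35,18],[46,20],[49,0]]
[[0,17],[6,1],[7,15],[18,20],[21,15],[25,18],[33,20],[35,18],[46,20],[49,0]]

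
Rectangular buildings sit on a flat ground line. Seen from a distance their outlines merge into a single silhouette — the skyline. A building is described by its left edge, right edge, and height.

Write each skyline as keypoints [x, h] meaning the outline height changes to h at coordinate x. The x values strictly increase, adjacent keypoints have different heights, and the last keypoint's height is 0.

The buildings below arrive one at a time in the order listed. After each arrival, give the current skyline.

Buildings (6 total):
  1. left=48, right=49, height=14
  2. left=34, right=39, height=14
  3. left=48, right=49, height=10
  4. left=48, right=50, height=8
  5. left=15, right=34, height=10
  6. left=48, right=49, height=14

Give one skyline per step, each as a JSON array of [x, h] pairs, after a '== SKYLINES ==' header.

== SKYLINES ==
[[48,14],[49,0]]
[[34,14],[39,0],[48,14],[49,0]]
[[34,14],[39,0],[48,14],[49,0]]
[[34,14],[39,0],[48,14],[49,8],[50,0]]
[[15,10],[34,14],[39,0],[48,14],[49,8],[50,0]]
[[15,10],[34,14],[39,0],[48,14],[49,8],[50,0]]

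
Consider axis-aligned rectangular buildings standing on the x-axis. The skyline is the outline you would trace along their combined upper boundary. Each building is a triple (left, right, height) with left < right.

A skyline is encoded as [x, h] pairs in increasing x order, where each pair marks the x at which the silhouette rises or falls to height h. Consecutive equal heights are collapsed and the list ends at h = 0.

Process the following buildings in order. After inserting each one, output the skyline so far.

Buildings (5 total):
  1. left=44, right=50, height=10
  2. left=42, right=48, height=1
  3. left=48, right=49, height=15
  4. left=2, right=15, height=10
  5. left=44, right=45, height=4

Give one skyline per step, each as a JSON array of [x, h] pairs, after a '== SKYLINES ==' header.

== SKYLINES ==
[[44,10],[50,0]]
[[42,1],[44,10],[50,0]]
[[42,1],[44,10],[48,15],[49,10],[50,0]]
[[2,10],[15,0],[42,1],[44,10],[48,15],[49,10],[50,0]]
[[2,10],[15,0],[42,1],[44,10],[48,15],[49,10],[50,0]]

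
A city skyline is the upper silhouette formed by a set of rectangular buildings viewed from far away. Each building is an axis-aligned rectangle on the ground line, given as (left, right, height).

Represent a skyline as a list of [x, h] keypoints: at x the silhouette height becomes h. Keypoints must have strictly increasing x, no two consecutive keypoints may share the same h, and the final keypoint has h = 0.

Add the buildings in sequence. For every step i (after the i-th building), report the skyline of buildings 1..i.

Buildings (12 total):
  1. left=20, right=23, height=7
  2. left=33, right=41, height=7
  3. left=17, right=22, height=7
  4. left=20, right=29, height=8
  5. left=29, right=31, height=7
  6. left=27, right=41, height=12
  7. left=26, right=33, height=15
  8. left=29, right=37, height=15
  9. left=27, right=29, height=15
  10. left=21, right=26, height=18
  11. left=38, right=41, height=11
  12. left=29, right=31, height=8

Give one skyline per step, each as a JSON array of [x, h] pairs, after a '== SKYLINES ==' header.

== SKYLINES ==
[[20,7],[23,0]]
[[20,7],[23,0],[33,7],[41,0]]
[[17,7],[23,0],[33,7],[41,0]]
[[17,7],[20,8],[29,0],[33,7],[41,0]]
[[17,7],[20,8],[29,7],[31,0],[33,7],[41,0]]
[[17,7],[20,8],[27,12],[41,0]]
[[17,7],[20,8],[26,15],[33,12],[41,0]]
[[17,7],[20,8],[26,15],[37,12],[41,0]]
[[17,7],[20,8],[26,15],[37,12],[41,0]]
[[17,7],[20,8],[21,18],[26,15],[37,12],[41,0]]
[[17,7],[20,8],[21,18],[26,15],[37,12],[41,0]]
[[17,7],[20,8],[21,18],[26,15],[37,12],[41,0]]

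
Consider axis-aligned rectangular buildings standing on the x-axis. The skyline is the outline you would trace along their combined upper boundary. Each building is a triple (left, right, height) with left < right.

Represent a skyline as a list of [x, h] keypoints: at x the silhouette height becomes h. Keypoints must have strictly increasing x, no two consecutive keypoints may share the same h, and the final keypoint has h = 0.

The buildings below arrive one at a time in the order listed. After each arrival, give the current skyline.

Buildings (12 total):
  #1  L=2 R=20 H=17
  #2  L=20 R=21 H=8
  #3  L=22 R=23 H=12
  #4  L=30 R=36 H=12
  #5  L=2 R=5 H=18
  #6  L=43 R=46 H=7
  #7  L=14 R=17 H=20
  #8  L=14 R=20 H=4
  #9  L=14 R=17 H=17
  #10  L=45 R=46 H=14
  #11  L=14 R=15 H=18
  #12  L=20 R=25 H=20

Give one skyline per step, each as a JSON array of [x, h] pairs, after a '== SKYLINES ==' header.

== SKYLINES ==
[[2,17],[20,0]]
[[2,17],[20,8],[21,0]]
[[2,17],[20,8],[21,0],[22,12],[23,0]]
[[2,17],[20,8],[21,0],[22,12],[23,0],[30,12],[36,0]]
[[2,18],[5,17],[20,8],[21,0],[22,12],[23,0],[30,12],[36,0]]
[[2,18],[5,17],[20,8],[21,0],[22,12],[23,0],[30,12],[36,0],[43,7],[46,0]]
[[2,18],[5,17],[14,20],[17,17],[20,8],[21,0],[22,12],[23,0],[30,12],[36,0],[43,7],[46,0]]
[[2,18],[5,17],[14,20],[17,17],[20,8],[21,0],[22,12],[23,0],[30,12],[36,0],[43,7],[46,0]]
[[2,18],[5,17],[14,20],[17,17],[20,8],[21,0],[22,12],[23,0],[30,12],[36,0],[43,7],[46,0]]
[[2,18],[5,17],[14,20],[17,17],[20,8],[21,0],[22,12],[23,0],[30,12],[36,0],[43,7],[45,14],[46,0]]
[[2,18],[5,17],[14,20],[17,17],[20,8],[21,0],[22,12],[23,0],[30,12],[36,0],[43,7],[45,14],[46,0]]
[[2,18],[5,17],[14,20],[17,17],[20,20],[25,0],[30,12],[36,0],[43,7],[45,14],[46,0]]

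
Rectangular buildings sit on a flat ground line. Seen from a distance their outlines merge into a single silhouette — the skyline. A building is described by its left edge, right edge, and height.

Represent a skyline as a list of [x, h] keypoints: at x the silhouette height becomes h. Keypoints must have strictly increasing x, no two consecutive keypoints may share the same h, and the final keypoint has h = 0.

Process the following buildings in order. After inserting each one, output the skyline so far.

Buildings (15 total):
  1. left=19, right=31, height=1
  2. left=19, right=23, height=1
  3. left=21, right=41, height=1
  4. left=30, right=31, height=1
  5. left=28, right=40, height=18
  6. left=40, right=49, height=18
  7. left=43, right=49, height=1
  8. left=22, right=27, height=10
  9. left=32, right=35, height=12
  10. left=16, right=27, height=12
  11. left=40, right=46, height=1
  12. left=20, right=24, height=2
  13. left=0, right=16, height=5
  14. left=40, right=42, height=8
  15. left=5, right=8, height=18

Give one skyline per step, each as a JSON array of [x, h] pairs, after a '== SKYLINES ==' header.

== SKYLINES ==
[[19,1],[31,0]]
[[19,1],[31,0]]
[[19,1],[41,0]]
[[19,1],[41,0]]
[[19,1],[28,18],[40,1],[41,0]]
[[19,1],[28,18],[49,0]]
[[19,1],[28,18],[49,0]]
[[19,1],[22,10],[27,1],[28,18],[49,0]]
[[19,1],[22,10],[27,1],[28,18],[49,0]]
[[16,12],[27,1],[28,18],[49,0]]
[[16,12],[27,1],[28,18],[49,0]]
[[16,12],[27,1],[28,18],[49,0]]
[[0,5],[16,12],[27,1],[28,18],[49,0]]
[[0,5],[16,12],[27,1],[28,18],[49,0]]
[[0,5],[5,18],[8,5],[16,12],[27,1],[28,18],[49,0]]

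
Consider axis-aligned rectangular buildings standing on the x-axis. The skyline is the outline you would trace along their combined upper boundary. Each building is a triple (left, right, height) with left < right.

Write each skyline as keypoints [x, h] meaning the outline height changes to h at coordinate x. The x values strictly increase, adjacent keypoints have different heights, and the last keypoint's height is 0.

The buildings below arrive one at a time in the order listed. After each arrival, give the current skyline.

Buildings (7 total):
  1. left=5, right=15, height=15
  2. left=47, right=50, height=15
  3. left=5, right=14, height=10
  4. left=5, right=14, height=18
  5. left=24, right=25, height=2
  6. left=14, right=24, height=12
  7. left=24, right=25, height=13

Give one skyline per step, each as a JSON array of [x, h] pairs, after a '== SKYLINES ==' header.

== SKYLINES ==
[[5,15],[15,0]]
[[5,15],[15,0],[47,15],[50,0]]
[[5,15],[15,0],[47,15],[50,0]]
[[5,18],[14,15],[15,0],[47,15],[50,0]]
[[5,18],[14,15],[15,0],[24,2],[25,0],[47,15],[50,0]]
[[5,18],[14,15],[15,12],[24,2],[25,0],[47,15],[50,0]]
[[5,18],[14,15],[15,12],[24,13],[25,0],[47,15],[50,0]]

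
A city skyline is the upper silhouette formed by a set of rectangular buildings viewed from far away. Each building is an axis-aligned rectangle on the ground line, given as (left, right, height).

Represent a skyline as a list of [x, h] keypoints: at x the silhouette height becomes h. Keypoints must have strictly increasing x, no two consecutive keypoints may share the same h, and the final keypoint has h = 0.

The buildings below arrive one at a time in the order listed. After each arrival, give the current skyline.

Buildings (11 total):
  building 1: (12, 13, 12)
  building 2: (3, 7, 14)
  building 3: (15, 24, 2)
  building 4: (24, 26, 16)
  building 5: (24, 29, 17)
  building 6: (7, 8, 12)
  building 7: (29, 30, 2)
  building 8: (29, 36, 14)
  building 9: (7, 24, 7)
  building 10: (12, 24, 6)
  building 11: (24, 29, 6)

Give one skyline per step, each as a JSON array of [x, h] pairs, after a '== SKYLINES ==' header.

== SKYLINES ==
[[12,12],[13,0]]
[[3,14],[7,0],[12,12],[13,0]]
[[3,14],[7,0],[12,12],[13,0],[15,2],[24,0]]
[[3,14],[7,0],[12,12],[13,0],[15,2],[24,16],[26,0]]
[[3,14],[7,0],[12,12],[13,0],[15,2],[24,17],[29,0]]
[[3,14],[7,12],[8,0],[12,12],[13,0],[15,2],[24,17],[29,0]]
[[3,14],[7,12],[8,0],[12,12],[13,0],[15,2],[24,17],[29,2],[30,0]]
[[3,14],[7,12],[8,0],[12,12],[13,0],[15,2],[24,17],[29,14],[36,0]]
[[3,14],[7,12],[8,7],[12,12],[13,7],[24,17],[29,14],[36,0]]
[[3,14],[7,12],[8,7],[12,12],[13,7],[24,17],[29,14],[36,0]]
[[3,14],[7,12],[8,7],[12,12],[13,7],[24,17],[29,14],[36,0]]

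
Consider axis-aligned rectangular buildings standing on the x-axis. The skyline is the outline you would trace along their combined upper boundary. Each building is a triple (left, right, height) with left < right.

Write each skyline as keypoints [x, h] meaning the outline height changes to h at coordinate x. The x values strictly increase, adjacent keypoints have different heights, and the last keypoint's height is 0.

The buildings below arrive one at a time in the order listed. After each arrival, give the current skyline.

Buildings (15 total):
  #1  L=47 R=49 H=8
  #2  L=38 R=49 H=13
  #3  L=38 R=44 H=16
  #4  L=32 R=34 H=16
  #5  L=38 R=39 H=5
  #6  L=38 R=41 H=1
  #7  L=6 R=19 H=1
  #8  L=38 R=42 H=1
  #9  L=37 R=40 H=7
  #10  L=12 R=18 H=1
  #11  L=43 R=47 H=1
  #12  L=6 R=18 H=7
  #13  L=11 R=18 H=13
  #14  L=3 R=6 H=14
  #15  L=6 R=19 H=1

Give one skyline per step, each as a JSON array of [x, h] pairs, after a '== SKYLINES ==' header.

== SKYLINES ==
[[47,8],[49,0]]
[[38,13],[49,0]]
[[38,16],[44,13],[49,0]]
[[32,16],[34,0],[38,16],[44,13],[49,0]]
[[32,16],[34,0],[38,16],[44,13],[49,0]]
[[32,16],[34,0],[38,16],[44,13],[49,0]]
[[6,1],[19,0],[32,16],[34,0],[38,16],[44,13],[49,0]]
[[6,1],[19,0],[32,16],[34,0],[38,16],[44,13],[49,0]]
[[6,1],[19,0],[32,16],[34,0],[37,7],[38,16],[44,13],[49,0]]
[[6,1],[19,0],[32,16],[34,0],[37,7],[38,16],[44,13],[49,0]]
[[6,1],[19,0],[32,16],[34,0],[37,7],[38,16],[44,13],[49,0]]
[[6,7],[18,1],[19,0],[32,16],[34,0],[37,7],[38,16],[44,13],[49,0]]
[[6,7],[11,13],[18,1],[19,0],[32,16],[34,0],[37,7],[38,16],[44,13],[49,0]]
[[3,14],[6,7],[11,13],[18,1],[19,0],[32,16],[34,0],[37,7],[38,16],[44,13],[49,0]]
[[3,14],[6,7],[11,13],[18,1],[19,0],[32,16],[34,0],[37,7],[38,16],[44,13],[49,0]]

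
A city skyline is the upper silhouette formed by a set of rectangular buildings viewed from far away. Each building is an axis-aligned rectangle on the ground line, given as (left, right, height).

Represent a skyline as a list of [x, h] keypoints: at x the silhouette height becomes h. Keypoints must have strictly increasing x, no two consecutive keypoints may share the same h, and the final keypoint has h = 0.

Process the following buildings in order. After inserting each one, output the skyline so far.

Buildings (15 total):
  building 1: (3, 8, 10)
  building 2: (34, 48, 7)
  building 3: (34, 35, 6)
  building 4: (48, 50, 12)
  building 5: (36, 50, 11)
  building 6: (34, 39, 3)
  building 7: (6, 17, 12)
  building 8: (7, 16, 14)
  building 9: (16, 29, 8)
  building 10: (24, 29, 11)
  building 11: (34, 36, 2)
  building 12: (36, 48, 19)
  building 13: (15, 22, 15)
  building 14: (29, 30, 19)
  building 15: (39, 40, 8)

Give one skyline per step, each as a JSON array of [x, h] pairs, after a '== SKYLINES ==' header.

== SKYLINES ==
[[3,10],[8,0]]
[[3,10],[8,0],[34,7],[48,0]]
[[3,10],[8,0],[34,7],[48,0]]
[[3,10],[8,0],[34,7],[48,12],[50,0]]
[[3,10],[8,0],[34,7],[36,11],[48,12],[50,0]]
[[3,10],[8,0],[34,7],[36,11],[48,12],[50,0]]
[[3,10],[6,12],[17,0],[34,7],[36,11],[48,12],[50,0]]
[[3,10],[6,12],[7,14],[16,12],[17,0],[34,7],[36,11],[48,12],[50,0]]
[[3,10],[6,12],[7,14],[16,12],[17,8],[29,0],[34,7],[36,11],[48,12],[50,0]]
[[3,10],[6,12],[7,14],[16,12],[17,8],[24,11],[29,0],[34,7],[36,11],[48,12],[50,0]]
[[3,10],[6,12],[7,14],[16,12],[17,8],[24,11],[29,0],[34,7],[36,11],[48,12],[50,0]]
[[3,10],[6,12],[7,14],[16,12],[17,8],[24,11],[29,0],[34,7],[36,19],[48,12],[50,0]]
[[3,10],[6,12],[7,14],[15,15],[22,8],[24,11],[29,0],[34,7],[36,19],[48,12],[50,0]]
[[3,10],[6,12],[7,14],[15,15],[22,8],[24,11],[29,19],[30,0],[34,7],[36,19],[48,12],[50,0]]
[[3,10],[6,12],[7,14],[15,15],[22,8],[24,11],[29,19],[30,0],[34,7],[36,19],[48,12],[50,0]]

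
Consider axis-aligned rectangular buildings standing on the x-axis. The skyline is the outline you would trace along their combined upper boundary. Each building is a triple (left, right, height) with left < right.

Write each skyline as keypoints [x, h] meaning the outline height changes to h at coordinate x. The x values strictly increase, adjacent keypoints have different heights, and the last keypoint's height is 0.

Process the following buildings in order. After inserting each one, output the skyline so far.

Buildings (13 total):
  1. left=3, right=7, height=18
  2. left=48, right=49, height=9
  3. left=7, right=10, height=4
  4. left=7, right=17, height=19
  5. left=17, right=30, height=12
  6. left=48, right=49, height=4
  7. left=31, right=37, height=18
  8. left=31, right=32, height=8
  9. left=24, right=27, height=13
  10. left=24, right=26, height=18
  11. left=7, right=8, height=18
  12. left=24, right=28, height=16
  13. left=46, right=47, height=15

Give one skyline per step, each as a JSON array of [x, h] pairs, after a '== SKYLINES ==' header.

== SKYLINES ==
[[3,18],[7,0]]
[[3,18],[7,0],[48,9],[49,0]]
[[3,18],[7,4],[10,0],[48,9],[49,0]]
[[3,18],[7,19],[17,0],[48,9],[49,0]]
[[3,18],[7,19],[17,12],[30,0],[48,9],[49,0]]
[[3,18],[7,19],[17,12],[30,0],[48,9],[49,0]]
[[3,18],[7,19],[17,12],[30,0],[31,18],[37,0],[48,9],[49,0]]
[[3,18],[7,19],[17,12],[30,0],[31,18],[37,0],[48,9],[49,0]]
[[3,18],[7,19],[17,12],[24,13],[27,12],[30,0],[31,18],[37,0],[48,9],[49,0]]
[[3,18],[7,19],[17,12],[24,18],[26,13],[27,12],[30,0],[31,18],[37,0],[48,9],[49,0]]
[[3,18],[7,19],[17,12],[24,18],[26,13],[27,12],[30,0],[31,18],[37,0],[48,9],[49,0]]
[[3,18],[7,19],[17,12],[24,18],[26,16],[28,12],[30,0],[31,18],[37,0],[48,9],[49,0]]
[[3,18],[7,19],[17,12],[24,18],[26,16],[28,12],[30,0],[31,18],[37,0],[46,15],[47,0],[48,9],[49,0]]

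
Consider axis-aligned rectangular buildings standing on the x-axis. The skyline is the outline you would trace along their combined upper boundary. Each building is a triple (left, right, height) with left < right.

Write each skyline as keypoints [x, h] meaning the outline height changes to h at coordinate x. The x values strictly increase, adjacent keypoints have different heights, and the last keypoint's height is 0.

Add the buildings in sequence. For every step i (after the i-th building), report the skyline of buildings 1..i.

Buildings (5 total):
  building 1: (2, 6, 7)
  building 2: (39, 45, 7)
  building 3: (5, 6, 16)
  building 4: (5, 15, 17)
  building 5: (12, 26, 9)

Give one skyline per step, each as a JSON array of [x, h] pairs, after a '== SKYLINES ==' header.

== SKYLINES ==
[[2,7],[6,0]]
[[2,7],[6,0],[39,7],[45,0]]
[[2,7],[5,16],[6,0],[39,7],[45,0]]
[[2,7],[5,17],[15,0],[39,7],[45,0]]
[[2,7],[5,17],[15,9],[26,0],[39,7],[45,0]]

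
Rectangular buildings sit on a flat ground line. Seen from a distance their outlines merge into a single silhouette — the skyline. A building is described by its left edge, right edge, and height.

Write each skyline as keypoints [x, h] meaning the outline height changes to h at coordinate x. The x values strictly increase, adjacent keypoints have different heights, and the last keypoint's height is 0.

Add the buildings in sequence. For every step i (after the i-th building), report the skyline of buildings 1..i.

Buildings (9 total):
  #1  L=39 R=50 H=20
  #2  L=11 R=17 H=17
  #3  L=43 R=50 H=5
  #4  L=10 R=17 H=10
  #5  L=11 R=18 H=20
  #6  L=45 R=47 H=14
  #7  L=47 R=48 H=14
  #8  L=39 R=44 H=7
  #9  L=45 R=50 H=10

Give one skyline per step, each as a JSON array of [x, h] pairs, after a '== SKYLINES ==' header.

== SKYLINES ==
[[39,20],[50,0]]
[[11,17],[17,0],[39,20],[50,0]]
[[11,17],[17,0],[39,20],[50,0]]
[[10,10],[11,17],[17,0],[39,20],[50,0]]
[[10,10],[11,20],[18,0],[39,20],[50,0]]
[[10,10],[11,20],[18,0],[39,20],[50,0]]
[[10,10],[11,20],[18,0],[39,20],[50,0]]
[[10,10],[11,20],[18,0],[39,20],[50,0]]
[[10,10],[11,20],[18,0],[39,20],[50,0]]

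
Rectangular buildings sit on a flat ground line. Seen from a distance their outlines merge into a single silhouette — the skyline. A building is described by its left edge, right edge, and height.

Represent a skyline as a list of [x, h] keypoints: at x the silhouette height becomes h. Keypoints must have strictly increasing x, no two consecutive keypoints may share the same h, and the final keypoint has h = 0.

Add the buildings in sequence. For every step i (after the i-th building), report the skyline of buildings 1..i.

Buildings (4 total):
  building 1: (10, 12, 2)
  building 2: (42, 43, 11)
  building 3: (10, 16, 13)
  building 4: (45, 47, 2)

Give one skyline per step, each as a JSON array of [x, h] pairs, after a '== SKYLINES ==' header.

== SKYLINES ==
[[10,2],[12,0]]
[[10,2],[12,0],[42,11],[43,0]]
[[10,13],[16,0],[42,11],[43,0]]
[[10,13],[16,0],[42,11],[43,0],[45,2],[47,0]]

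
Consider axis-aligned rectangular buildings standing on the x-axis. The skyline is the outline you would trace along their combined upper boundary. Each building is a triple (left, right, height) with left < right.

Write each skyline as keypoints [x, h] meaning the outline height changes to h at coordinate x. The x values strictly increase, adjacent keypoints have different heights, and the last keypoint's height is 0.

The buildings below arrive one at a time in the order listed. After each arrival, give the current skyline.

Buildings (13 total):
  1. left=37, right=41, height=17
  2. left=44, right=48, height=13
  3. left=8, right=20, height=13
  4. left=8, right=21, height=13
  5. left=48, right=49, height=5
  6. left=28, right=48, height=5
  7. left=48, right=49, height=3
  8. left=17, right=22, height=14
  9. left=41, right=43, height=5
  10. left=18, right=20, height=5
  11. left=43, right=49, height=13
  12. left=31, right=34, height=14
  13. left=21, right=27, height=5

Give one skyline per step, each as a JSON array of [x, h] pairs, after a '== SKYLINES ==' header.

== SKYLINES ==
[[37,17],[41,0]]
[[37,17],[41,0],[44,13],[48,0]]
[[8,13],[20,0],[37,17],[41,0],[44,13],[48,0]]
[[8,13],[21,0],[37,17],[41,0],[44,13],[48,0]]
[[8,13],[21,0],[37,17],[41,0],[44,13],[48,5],[49,0]]
[[8,13],[21,0],[28,5],[37,17],[41,5],[44,13],[48,5],[49,0]]
[[8,13],[21,0],[28,5],[37,17],[41,5],[44,13],[48,5],[49,0]]
[[8,13],[17,14],[22,0],[28,5],[37,17],[41,5],[44,13],[48,5],[49,0]]
[[8,13],[17,14],[22,0],[28,5],[37,17],[41,5],[44,13],[48,5],[49,0]]
[[8,13],[17,14],[22,0],[28,5],[37,17],[41,5],[44,13],[48,5],[49,0]]
[[8,13],[17,14],[22,0],[28,5],[37,17],[41,5],[43,13],[49,0]]
[[8,13],[17,14],[22,0],[28,5],[31,14],[34,5],[37,17],[41,5],[43,13],[49,0]]
[[8,13],[17,14],[22,5],[27,0],[28,5],[31,14],[34,5],[37,17],[41,5],[43,13],[49,0]]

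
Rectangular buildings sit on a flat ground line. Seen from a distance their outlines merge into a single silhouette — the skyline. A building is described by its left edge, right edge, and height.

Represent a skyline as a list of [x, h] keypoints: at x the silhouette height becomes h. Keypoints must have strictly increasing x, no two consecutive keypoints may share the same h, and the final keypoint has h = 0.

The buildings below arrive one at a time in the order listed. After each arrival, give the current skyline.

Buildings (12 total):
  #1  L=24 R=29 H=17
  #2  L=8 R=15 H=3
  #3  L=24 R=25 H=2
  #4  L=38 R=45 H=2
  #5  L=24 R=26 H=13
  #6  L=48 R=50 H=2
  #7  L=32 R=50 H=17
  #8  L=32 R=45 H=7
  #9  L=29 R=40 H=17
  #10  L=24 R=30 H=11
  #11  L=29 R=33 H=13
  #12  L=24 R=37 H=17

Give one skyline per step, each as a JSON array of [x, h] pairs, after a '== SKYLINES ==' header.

== SKYLINES ==
[[24,17],[29,0]]
[[8,3],[15,0],[24,17],[29,0]]
[[8,3],[15,0],[24,17],[29,0]]
[[8,3],[15,0],[24,17],[29,0],[38,2],[45,0]]
[[8,3],[15,0],[24,17],[29,0],[38,2],[45,0]]
[[8,3],[15,0],[24,17],[29,0],[38,2],[45,0],[48,2],[50,0]]
[[8,3],[15,0],[24,17],[29,0],[32,17],[50,0]]
[[8,3],[15,0],[24,17],[29,0],[32,17],[50,0]]
[[8,3],[15,0],[24,17],[50,0]]
[[8,3],[15,0],[24,17],[50,0]]
[[8,3],[15,0],[24,17],[50,0]]
[[8,3],[15,0],[24,17],[50,0]]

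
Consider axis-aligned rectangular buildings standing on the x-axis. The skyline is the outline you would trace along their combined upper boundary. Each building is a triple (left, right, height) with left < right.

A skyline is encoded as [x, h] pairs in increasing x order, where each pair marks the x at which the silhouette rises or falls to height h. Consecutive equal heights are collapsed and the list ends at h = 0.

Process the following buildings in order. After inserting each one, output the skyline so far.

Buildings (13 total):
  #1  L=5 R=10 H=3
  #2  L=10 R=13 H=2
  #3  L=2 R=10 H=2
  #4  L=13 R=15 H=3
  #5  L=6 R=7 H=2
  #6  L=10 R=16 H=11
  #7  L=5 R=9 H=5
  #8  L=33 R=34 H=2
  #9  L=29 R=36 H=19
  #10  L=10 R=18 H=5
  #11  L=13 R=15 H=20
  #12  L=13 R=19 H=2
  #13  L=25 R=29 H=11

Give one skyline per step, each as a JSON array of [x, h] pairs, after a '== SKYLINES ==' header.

== SKYLINES ==
[[5,3],[10,0]]
[[5,3],[10,2],[13,0]]
[[2,2],[5,3],[10,2],[13,0]]
[[2,2],[5,3],[10,2],[13,3],[15,0]]
[[2,2],[5,3],[10,2],[13,3],[15,0]]
[[2,2],[5,3],[10,11],[16,0]]
[[2,2],[5,5],[9,3],[10,11],[16,0]]
[[2,2],[5,5],[9,3],[10,11],[16,0],[33,2],[34,0]]
[[2,2],[5,5],[9,3],[10,11],[16,0],[29,19],[36,0]]
[[2,2],[5,5],[9,3],[10,11],[16,5],[18,0],[29,19],[36,0]]
[[2,2],[5,5],[9,3],[10,11],[13,20],[15,11],[16,5],[18,0],[29,19],[36,0]]
[[2,2],[5,5],[9,3],[10,11],[13,20],[15,11],[16,5],[18,2],[19,0],[29,19],[36,0]]
[[2,2],[5,5],[9,3],[10,11],[13,20],[15,11],[16,5],[18,2],[19,0],[25,11],[29,19],[36,0]]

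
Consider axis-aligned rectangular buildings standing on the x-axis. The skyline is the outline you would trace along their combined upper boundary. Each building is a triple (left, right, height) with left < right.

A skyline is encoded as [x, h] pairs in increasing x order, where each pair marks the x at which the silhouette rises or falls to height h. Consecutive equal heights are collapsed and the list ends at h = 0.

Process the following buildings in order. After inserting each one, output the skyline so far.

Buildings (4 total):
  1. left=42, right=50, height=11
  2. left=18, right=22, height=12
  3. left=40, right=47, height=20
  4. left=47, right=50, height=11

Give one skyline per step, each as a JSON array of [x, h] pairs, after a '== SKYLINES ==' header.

== SKYLINES ==
[[42,11],[50,0]]
[[18,12],[22,0],[42,11],[50,0]]
[[18,12],[22,0],[40,20],[47,11],[50,0]]
[[18,12],[22,0],[40,20],[47,11],[50,0]]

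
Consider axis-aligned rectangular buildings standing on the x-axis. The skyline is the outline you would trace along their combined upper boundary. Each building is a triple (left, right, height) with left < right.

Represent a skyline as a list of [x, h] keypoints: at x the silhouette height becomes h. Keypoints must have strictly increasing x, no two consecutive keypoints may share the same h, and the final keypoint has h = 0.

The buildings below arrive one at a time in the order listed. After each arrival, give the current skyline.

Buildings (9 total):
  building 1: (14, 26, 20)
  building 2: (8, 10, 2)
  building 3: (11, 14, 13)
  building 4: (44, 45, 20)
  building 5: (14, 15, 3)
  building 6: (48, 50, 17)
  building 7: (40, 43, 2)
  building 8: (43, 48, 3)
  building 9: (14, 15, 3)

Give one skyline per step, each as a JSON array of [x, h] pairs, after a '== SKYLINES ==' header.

== SKYLINES ==
[[14,20],[26,0]]
[[8,2],[10,0],[14,20],[26,0]]
[[8,2],[10,0],[11,13],[14,20],[26,0]]
[[8,2],[10,0],[11,13],[14,20],[26,0],[44,20],[45,0]]
[[8,2],[10,0],[11,13],[14,20],[26,0],[44,20],[45,0]]
[[8,2],[10,0],[11,13],[14,20],[26,0],[44,20],[45,0],[48,17],[50,0]]
[[8,2],[10,0],[11,13],[14,20],[26,0],[40,2],[43,0],[44,20],[45,0],[48,17],[50,0]]
[[8,2],[10,0],[11,13],[14,20],[26,0],[40,2],[43,3],[44,20],[45,3],[48,17],[50,0]]
[[8,2],[10,0],[11,13],[14,20],[26,0],[40,2],[43,3],[44,20],[45,3],[48,17],[50,0]]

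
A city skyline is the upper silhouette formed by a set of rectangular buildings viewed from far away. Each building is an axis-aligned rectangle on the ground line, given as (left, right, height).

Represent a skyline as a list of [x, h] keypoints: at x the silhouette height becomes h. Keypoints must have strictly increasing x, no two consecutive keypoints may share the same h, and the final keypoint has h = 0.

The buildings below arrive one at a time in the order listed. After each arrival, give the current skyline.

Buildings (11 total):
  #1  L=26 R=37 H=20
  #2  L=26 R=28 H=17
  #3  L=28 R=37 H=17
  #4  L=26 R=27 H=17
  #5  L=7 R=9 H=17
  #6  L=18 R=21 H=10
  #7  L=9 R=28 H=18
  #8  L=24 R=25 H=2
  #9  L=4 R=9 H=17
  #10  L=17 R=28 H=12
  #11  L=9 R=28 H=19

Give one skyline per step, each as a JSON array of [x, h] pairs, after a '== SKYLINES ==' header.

== SKYLINES ==
[[26,20],[37,0]]
[[26,20],[37,0]]
[[26,20],[37,0]]
[[26,20],[37,0]]
[[7,17],[9,0],[26,20],[37,0]]
[[7,17],[9,0],[18,10],[21,0],[26,20],[37,0]]
[[7,17],[9,18],[26,20],[37,0]]
[[7,17],[9,18],[26,20],[37,0]]
[[4,17],[9,18],[26,20],[37,0]]
[[4,17],[9,18],[26,20],[37,0]]
[[4,17],[9,19],[26,20],[37,0]]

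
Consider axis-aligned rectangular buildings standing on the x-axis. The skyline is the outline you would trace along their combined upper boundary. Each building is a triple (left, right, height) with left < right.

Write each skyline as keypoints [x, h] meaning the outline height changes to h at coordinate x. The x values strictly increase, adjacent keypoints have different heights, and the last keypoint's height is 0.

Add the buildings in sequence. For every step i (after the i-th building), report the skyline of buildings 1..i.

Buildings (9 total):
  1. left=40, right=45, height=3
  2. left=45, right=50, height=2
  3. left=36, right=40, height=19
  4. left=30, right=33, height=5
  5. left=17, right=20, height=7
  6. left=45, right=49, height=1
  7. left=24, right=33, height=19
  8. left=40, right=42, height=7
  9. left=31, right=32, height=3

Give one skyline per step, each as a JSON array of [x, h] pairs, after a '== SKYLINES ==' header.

== SKYLINES ==
[[40,3],[45,0]]
[[40,3],[45,2],[50,0]]
[[36,19],[40,3],[45,2],[50,0]]
[[30,5],[33,0],[36,19],[40,3],[45,2],[50,0]]
[[17,7],[20,0],[30,5],[33,0],[36,19],[40,3],[45,2],[50,0]]
[[17,7],[20,0],[30,5],[33,0],[36,19],[40,3],[45,2],[50,0]]
[[17,7],[20,0],[24,19],[33,0],[36,19],[40,3],[45,2],[50,0]]
[[17,7],[20,0],[24,19],[33,0],[36,19],[40,7],[42,3],[45,2],[50,0]]
[[17,7],[20,0],[24,19],[33,0],[36,19],[40,7],[42,3],[45,2],[50,0]]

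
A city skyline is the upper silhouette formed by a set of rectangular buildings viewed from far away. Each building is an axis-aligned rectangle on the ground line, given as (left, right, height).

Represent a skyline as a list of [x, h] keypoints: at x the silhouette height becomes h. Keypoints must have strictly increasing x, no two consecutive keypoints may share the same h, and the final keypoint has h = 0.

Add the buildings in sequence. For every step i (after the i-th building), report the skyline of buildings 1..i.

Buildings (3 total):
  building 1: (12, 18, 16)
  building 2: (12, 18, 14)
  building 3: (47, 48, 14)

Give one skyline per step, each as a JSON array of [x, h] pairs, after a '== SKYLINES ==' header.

== SKYLINES ==
[[12,16],[18,0]]
[[12,16],[18,0]]
[[12,16],[18,0],[47,14],[48,0]]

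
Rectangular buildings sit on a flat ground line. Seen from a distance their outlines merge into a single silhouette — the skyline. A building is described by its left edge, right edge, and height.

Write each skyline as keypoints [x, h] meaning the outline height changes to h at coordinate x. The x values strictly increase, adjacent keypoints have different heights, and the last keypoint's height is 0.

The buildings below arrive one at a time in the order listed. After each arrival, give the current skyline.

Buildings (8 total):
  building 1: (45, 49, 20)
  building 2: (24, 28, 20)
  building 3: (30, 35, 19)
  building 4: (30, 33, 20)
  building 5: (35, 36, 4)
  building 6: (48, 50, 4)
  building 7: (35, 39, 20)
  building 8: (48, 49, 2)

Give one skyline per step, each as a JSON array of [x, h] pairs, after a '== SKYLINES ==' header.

== SKYLINES ==
[[45,20],[49,0]]
[[24,20],[28,0],[45,20],[49,0]]
[[24,20],[28,0],[30,19],[35,0],[45,20],[49,0]]
[[24,20],[28,0],[30,20],[33,19],[35,0],[45,20],[49,0]]
[[24,20],[28,0],[30,20],[33,19],[35,4],[36,0],[45,20],[49,0]]
[[24,20],[28,0],[30,20],[33,19],[35,4],[36,0],[45,20],[49,4],[50,0]]
[[24,20],[28,0],[30,20],[33,19],[35,20],[39,0],[45,20],[49,4],[50,0]]
[[24,20],[28,0],[30,20],[33,19],[35,20],[39,0],[45,20],[49,4],[50,0]]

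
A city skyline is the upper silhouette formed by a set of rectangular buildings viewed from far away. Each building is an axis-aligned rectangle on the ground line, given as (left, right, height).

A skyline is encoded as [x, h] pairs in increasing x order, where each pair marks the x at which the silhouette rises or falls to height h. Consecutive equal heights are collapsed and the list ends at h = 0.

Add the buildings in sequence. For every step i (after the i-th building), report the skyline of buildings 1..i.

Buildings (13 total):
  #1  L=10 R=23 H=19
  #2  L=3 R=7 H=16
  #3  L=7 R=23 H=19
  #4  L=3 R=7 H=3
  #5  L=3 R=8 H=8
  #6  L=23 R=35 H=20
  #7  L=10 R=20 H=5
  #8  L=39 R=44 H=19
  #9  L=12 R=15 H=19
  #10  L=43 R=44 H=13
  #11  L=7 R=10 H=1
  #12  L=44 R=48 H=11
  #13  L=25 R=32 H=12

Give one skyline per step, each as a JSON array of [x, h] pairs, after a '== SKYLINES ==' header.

== SKYLINES ==
[[10,19],[23,0]]
[[3,16],[7,0],[10,19],[23,0]]
[[3,16],[7,19],[23,0]]
[[3,16],[7,19],[23,0]]
[[3,16],[7,19],[23,0]]
[[3,16],[7,19],[23,20],[35,0]]
[[3,16],[7,19],[23,20],[35,0]]
[[3,16],[7,19],[23,20],[35,0],[39,19],[44,0]]
[[3,16],[7,19],[23,20],[35,0],[39,19],[44,0]]
[[3,16],[7,19],[23,20],[35,0],[39,19],[44,0]]
[[3,16],[7,19],[23,20],[35,0],[39,19],[44,0]]
[[3,16],[7,19],[23,20],[35,0],[39,19],[44,11],[48,0]]
[[3,16],[7,19],[23,20],[35,0],[39,19],[44,11],[48,0]]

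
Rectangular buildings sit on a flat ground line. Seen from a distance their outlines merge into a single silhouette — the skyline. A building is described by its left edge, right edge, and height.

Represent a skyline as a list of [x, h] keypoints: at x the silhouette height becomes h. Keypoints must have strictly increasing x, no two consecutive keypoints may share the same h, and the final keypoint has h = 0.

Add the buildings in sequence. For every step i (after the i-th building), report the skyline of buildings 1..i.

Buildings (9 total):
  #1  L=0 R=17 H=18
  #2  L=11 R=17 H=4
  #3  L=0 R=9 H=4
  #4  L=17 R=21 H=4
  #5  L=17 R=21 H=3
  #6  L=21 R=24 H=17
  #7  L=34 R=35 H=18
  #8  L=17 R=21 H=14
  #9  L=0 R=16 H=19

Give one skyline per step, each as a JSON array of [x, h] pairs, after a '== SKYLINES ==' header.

== SKYLINES ==
[[0,18],[17,0]]
[[0,18],[17,0]]
[[0,18],[17,0]]
[[0,18],[17,4],[21,0]]
[[0,18],[17,4],[21,0]]
[[0,18],[17,4],[21,17],[24,0]]
[[0,18],[17,4],[21,17],[24,0],[34,18],[35,0]]
[[0,18],[17,14],[21,17],[24,0],[34,18],[35,0]]
[[0,19],[16,18],[17,14],[21,17],[24,0],[34,18],[35,0]]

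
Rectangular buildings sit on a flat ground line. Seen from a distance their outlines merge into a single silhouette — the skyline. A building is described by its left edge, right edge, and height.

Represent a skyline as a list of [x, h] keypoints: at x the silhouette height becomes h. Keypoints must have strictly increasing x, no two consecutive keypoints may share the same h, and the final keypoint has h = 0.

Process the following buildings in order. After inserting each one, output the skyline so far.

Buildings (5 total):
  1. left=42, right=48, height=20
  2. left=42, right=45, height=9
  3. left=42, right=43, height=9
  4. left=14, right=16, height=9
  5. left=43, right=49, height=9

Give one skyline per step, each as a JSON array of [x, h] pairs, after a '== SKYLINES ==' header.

== SKYLINES ==
[[42,20],[48,0]]
[[42,20],[48,0]]
[[42,20],[48,0]]
[[14,9],[16,0],[42,20],[48,0]]
[[14,9],[16,0],[42,20],[48,9],[49,0]]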